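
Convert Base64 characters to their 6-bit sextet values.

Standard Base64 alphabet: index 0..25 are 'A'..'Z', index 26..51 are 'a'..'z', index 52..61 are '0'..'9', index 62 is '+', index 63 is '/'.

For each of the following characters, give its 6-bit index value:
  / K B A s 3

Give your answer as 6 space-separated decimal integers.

Answer: 63 10 1 0 44 55

Derivation:
'/': index 63
'K': A..Z range, ord('K') − ord('A') = 10
'B': A..Z range, ord('B') − ord('A') = 1
'A': A..Z range, ord('A') − ord('A') = 0
's': a..z range, 26 + ord('s') − ord('a') = 44
'3': 0..9 range, 52 + ord('3') − ord('0') = 55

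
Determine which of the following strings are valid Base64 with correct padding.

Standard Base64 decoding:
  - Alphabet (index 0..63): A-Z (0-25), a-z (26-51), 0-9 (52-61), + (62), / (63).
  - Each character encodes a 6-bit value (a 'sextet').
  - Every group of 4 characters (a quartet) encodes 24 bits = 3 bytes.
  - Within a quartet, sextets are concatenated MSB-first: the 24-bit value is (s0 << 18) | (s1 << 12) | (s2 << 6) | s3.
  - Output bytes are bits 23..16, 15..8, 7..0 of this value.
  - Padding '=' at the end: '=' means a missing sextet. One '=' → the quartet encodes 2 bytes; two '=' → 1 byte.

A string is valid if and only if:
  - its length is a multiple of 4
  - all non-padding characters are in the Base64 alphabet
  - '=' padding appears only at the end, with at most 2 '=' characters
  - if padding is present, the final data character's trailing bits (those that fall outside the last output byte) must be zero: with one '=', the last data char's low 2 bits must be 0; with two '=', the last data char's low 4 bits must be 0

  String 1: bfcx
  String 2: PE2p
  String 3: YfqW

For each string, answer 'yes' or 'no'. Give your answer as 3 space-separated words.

Answer: yes yes yes

Derivation:
String 1: 'bfcx' → valid
String 2: 'PE2p' → valid
String 3: 'YfqW' → valid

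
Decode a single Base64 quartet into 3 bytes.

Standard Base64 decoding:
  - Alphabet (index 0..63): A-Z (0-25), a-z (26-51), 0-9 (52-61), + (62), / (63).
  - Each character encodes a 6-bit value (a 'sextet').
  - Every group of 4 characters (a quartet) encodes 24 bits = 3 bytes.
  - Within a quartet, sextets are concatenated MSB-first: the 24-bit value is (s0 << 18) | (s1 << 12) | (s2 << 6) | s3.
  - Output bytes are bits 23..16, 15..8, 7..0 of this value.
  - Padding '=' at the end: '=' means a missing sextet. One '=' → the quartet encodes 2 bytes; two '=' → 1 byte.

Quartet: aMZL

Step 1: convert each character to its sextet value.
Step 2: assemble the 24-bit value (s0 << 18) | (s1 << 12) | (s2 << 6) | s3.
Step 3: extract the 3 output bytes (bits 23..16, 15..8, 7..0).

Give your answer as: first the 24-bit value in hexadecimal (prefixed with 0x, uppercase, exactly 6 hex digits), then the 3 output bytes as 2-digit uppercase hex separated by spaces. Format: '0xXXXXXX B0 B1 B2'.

Answer: 0x68C64B 68 C6 4B

Derivation:
Sextets: a=26, M=12, Z=25, L=11
24-bit: (26<<18) | (12<<12) | (25<<6) | 11
      = 0x680000 | 0x00C000 | 0x000640 | 0x00000B
      = 0x68C64B
Bytes: (v>>16)&0xFF=68, (v>>8)&0xFF=C6, v&0xFF=4B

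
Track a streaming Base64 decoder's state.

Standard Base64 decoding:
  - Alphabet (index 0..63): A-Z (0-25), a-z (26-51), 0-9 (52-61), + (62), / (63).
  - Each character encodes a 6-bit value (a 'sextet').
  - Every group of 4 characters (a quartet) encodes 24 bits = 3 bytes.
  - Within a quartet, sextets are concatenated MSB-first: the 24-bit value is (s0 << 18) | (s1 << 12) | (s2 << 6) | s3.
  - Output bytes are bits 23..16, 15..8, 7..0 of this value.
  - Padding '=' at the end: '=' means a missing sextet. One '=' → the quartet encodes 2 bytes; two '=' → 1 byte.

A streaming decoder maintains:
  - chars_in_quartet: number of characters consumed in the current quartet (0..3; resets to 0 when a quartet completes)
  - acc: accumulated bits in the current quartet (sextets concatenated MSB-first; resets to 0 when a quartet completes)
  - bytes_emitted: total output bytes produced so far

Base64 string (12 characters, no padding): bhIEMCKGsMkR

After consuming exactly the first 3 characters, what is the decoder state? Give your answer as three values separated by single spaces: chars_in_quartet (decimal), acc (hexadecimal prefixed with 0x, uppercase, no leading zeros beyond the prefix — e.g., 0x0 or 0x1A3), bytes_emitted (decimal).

After char 0 ('b'=27): chars_in_quartet=1 acc=0x1B bytes_emitted=0
After char 1 ('h'=33): chars_in_quartet=2 acc=0x6E1 bytes_emitted=0
After char 2 ('I'=8): chars_in_quartet=3 acc=0x1B848 bytes_emitted=0

Answer: 3 0x1B848 0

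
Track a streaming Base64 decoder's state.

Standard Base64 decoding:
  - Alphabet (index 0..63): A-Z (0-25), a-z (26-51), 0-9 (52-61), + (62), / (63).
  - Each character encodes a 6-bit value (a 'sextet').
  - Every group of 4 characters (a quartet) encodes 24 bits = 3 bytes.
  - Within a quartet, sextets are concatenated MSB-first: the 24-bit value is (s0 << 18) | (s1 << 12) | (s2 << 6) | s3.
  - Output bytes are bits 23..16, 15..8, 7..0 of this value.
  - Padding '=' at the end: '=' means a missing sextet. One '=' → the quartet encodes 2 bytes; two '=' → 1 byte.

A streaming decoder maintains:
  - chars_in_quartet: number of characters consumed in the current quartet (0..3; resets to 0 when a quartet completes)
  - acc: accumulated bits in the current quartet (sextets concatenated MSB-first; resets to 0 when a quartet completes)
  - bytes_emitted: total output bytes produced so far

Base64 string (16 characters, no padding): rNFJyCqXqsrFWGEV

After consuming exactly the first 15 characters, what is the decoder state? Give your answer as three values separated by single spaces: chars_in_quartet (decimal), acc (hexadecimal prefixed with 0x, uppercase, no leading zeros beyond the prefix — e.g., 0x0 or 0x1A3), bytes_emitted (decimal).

After char 0 ('r'=43): chars_in_quartet=1 acc=0x2B bytes_emitted=0
After char 1 ('N'=13): chars_in_quartet=2 acc=0xACD bytes_emitted=0
After char 2 ('F'=5): chars_in_quartet=3 acc=0x2B345 bytes_emitted=0
After char 3 ('J'=9): chars_in_quartet=4 acc=0xACD149 -> emit AC D1 49, reset; bytes_emitted=3
After char 4 ('y'=50): chars_in_quartet=1 acc=0x32 bytes_emitted=3
After char 5 ('C'=2): chars_in_quartet=2 acc=0xC82 bytes_emitted=3
After char 6 ('q'=42): chars_in_quartet=3 acc=0x320AA bytes_emitted=3
After char 7 ('X'=23): chars_in_quartet=4 acc=0xC82A97 -> emit C8 2A 97, reset; bytes_emitted=6
After char 8 ('q'=42): chars_in_quartet=1 acc=0x2A bytes_emitted=6
After char 9 ('s'=44): chars_in_quartet=2 acc=0xAAC bytes_emitted=6
After char 10 ('r'=43): chars_in_quartet=3 acc=0x2AB2B bytes_emitted=6
After char 11 ('F'=5): chars_in_quartet=4 acc=0xAACAC5 -> emit AA CA C5, reset; bytes_emitted=9
After char 12 ('W'=22): chars_in_quartet=1 acc=0x16 bytes_emitted=9
After char 13 ('G'=6): chars_in_quartet=2 acc=0x586 bytes_emitted=9
After char 14 ('E'=4): chars_in_quartet=3 acc=0x16184 bytes_emitted=9

Answer: 3 0x16184 9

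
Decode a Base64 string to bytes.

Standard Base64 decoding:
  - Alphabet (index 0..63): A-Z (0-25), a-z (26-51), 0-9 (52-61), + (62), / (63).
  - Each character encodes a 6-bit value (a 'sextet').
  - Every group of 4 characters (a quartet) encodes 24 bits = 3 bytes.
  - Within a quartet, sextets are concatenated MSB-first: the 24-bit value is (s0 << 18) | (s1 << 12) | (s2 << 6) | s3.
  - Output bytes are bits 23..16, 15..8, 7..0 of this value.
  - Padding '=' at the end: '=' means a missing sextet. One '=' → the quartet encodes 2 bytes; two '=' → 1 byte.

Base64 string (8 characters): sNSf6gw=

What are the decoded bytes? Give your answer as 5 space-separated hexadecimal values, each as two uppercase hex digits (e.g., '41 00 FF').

After char 0 ('s'=44): chars_in_quartet=1 acc=0x2C bytes_emitted=0
After char 1 ('N'=13): chars_in_quartet=2 acc=0xB0D bytes_emitted=0
After char 2 ('S'=18): chars_in_quartet=3 acc=0x2C352 bytes_emitted=0
After char 3 ('f'=31): chars_in_quartet=4 acc=0xB0D49F -> emit B0 D4 9F, reset; bytes_emitted=3
After char 4 ('6'=58): chars_in_quartet=1 acc=0x3A bytes_emitted=3
After char 5 ('g'=32): chars_in_quartet=2 acc=0xEA0 bytes_emitted=3
After char 6 ('w'=48): chars_in_quartet=3 acc=0x3A830 bytes_emitted=3
Padding '=': partial quartet acc=0x3A830 -> emit EA 0C; bytes_emitted=5

Answer: B0 D4 9F EA 0C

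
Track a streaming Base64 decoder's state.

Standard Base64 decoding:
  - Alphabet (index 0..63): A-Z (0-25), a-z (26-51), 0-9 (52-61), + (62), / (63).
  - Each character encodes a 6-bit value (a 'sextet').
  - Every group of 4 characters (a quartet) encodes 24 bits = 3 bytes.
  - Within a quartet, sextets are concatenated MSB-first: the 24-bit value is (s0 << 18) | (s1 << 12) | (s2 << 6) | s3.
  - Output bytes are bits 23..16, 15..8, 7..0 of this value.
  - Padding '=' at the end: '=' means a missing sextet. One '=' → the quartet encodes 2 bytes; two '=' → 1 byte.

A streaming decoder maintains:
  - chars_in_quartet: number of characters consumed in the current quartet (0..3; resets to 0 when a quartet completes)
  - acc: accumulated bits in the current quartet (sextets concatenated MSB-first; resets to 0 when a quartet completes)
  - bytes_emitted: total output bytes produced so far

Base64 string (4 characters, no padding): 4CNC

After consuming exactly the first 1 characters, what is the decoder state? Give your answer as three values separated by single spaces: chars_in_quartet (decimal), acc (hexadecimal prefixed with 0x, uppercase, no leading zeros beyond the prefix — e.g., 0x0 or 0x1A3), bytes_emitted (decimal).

After char 0 ('4'=56): chars_in_quartet=1 acc=0x38 bytes_emitted=0

Answer: 1 0x38 0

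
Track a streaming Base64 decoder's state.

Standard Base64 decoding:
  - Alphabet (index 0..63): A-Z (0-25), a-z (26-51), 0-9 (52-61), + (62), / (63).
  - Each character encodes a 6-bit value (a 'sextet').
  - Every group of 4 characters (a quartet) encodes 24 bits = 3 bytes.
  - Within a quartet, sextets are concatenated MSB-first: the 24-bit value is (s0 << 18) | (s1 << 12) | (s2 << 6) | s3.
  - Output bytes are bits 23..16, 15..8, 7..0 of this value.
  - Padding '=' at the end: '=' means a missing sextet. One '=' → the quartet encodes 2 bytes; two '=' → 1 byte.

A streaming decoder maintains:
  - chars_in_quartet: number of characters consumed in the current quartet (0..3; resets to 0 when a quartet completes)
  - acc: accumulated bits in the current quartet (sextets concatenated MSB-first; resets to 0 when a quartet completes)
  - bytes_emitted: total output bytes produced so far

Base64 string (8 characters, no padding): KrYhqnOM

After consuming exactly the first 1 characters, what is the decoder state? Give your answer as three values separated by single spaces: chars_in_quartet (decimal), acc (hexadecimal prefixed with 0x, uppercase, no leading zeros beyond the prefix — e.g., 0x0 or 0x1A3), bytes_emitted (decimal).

Answer: 1 0xA 0

Derivation:
After char 0 ('K'=10): chars_in_quartet=1 acc=0xA bytes_emitted=0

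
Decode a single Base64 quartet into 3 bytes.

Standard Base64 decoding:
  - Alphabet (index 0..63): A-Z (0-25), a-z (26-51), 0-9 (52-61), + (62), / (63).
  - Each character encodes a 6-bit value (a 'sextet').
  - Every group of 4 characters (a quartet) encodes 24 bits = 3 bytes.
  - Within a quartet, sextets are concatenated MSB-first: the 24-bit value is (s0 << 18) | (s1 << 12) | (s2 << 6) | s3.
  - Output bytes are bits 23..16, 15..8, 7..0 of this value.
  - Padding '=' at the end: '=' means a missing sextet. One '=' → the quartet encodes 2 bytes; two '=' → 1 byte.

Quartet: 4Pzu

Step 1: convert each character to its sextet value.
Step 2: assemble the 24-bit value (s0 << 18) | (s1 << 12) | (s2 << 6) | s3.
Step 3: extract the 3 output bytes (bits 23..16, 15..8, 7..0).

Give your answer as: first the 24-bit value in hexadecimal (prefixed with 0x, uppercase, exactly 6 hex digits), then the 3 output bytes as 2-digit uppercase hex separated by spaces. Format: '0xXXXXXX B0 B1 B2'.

Sextets: 4=56, P=15, z=51, u=46
24-bit: (56<<18) | (15<<12) | (51<<6) | 46
      = 0xE00000 | 0x00F000 | 0x000CC0 | 0x00002E
      = 0xE0FCEE
Bytes: (v>>16)&0xFF=E0, (v>>8)&0xFF=FC, v&0xFF=EE

Answer: 0xE0FCEE E0 FC EE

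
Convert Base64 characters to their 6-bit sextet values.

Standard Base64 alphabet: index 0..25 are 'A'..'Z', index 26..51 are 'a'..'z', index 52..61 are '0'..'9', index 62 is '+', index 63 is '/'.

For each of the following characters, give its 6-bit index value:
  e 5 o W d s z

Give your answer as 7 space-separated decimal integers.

Answer: 30 57 40 22 29 44 51

Derivation:
'e': a..z range, 26 + ord('e') − ord('a') = 30
'5': 0..9 range, 52 + ord('5') − ord('0') = 57
'o': a..z range, 26 + ord('o') − ord('a') = 40
'W': A..Z range, ord('W') − ord('A') = 22
'd': a..z range, 26 + ord('d') − ord('a') = 29
's': a..z range, 26 + ord('s') − ord('a') = 44
'z': a..z range, 26 + ord('z') − ord('a') = 51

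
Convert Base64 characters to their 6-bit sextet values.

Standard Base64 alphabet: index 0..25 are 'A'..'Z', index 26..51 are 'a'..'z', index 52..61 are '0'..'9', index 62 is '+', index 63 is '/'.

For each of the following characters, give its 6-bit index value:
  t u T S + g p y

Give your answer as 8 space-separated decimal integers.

Answer: 45 46 19 18 62 32 41 50

Derivation:
't': a..z range, 26 + ord('t') − ord('a') = 45
'u': a..z range, 26 + ord('u') − ord('a') = 46
'T': A..Z range, ord('T') − ord('A') = 19
'S': A..Z range, ord('S') − ord('A') = 18
'+': index 62
'g': a..z range, 26 + ord('g') − ord('a') = 32
'p': a..z range, 26 + ord('p') − ord('a') = 41
'y': a..z range, 26 + ord('y') − ord('a') = 50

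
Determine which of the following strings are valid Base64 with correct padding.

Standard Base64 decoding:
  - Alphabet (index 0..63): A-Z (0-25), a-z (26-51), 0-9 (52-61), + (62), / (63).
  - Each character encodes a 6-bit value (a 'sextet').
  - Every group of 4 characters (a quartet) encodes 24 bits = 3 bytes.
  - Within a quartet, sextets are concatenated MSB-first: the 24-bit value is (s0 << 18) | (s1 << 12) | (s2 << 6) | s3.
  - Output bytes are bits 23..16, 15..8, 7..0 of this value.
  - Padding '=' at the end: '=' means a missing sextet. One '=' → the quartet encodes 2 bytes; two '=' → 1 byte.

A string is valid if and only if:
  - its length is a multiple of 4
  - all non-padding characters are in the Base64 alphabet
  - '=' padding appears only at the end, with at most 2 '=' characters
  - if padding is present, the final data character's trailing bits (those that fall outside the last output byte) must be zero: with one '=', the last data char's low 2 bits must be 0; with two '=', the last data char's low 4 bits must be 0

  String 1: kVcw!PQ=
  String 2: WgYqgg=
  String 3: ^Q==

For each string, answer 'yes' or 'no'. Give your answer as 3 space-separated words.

Answer: no no no

Derivation:
String 1: 'kVcw!PQ=' → invalid (bad char(s): ['!'])
String 2: 'WgYqgg=' → invalid (len=7 not mult of 4)
String 3: '^Q==' → invalid (bad char(s): ['^'])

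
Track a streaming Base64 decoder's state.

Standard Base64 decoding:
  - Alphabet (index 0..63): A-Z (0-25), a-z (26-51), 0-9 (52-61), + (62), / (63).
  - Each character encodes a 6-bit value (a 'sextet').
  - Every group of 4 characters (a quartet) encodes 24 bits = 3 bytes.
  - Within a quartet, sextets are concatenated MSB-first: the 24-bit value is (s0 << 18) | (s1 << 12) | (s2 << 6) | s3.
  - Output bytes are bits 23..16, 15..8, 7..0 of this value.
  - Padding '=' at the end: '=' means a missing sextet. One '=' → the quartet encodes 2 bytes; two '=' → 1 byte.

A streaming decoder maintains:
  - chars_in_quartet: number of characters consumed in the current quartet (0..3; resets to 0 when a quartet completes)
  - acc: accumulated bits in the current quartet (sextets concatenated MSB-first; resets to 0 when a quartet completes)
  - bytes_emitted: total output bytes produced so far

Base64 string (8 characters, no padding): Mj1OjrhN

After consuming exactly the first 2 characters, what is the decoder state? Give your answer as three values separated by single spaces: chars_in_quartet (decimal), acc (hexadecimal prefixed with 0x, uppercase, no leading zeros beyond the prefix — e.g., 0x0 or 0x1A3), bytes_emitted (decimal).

After char 0 ('M'=12): chars_in_quartet=1 acc=0xC bytes_emitted=0
After char 1 ('j'=35): chars_in_quartet=2 acc=0x323 bytes_emitted=0

Answer: 2 0x323 0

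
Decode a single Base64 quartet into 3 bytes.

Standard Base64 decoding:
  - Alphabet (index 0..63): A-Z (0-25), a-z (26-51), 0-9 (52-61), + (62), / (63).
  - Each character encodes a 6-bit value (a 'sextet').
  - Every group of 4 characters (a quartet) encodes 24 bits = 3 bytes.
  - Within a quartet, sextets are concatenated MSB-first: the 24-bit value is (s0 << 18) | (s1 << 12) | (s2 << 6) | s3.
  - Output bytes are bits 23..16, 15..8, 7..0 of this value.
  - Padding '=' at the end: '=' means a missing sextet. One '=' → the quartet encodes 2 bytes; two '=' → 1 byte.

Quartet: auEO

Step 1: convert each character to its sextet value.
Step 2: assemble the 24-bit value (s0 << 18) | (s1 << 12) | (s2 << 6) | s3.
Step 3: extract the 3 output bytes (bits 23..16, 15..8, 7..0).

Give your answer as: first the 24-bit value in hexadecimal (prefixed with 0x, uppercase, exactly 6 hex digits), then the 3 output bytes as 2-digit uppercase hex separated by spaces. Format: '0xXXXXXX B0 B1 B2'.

Answer: 0x6AE10E 6A E1 0E

Derivation:
Sextets: a=26, u=46, E=4, O=14
24-bit: (26<<18) | (46<<12) | (4<<6) | 14
      = 0x680000 | 0x02E000 | 0x000100 | 0x00000E
      = 0x6AE10E
Bytes: (v>>16)&0xFF=6A, (v>>8)&0xFF=E1, v&0xFF=0E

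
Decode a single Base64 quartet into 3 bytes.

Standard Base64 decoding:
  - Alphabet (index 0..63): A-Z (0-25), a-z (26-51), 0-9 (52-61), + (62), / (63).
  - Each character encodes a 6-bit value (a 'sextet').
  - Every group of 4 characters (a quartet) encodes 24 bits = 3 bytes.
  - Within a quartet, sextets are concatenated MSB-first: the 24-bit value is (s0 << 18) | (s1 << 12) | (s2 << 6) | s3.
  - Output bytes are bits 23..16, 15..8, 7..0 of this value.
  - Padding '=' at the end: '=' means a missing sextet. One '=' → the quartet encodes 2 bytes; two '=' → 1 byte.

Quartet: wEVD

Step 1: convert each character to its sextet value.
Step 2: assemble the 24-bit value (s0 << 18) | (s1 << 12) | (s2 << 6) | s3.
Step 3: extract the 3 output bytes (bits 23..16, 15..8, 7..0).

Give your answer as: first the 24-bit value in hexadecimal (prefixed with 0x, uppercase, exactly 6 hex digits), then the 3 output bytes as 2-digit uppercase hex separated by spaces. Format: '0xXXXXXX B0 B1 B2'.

Sextets: w=48, E=4, V=21, D=3
24-bit: (48<<18) | (4<<12) | (21<<6) | 3
      = 0xC00000 | 0x004000 | 0x000540 | 0x000003
      = 0xC04543
Bytes: (v>>16)&0xFF=C0, (v>>8)&0xFF=45, v&0xFF=43

Answer: 0xC04543 C0 45 43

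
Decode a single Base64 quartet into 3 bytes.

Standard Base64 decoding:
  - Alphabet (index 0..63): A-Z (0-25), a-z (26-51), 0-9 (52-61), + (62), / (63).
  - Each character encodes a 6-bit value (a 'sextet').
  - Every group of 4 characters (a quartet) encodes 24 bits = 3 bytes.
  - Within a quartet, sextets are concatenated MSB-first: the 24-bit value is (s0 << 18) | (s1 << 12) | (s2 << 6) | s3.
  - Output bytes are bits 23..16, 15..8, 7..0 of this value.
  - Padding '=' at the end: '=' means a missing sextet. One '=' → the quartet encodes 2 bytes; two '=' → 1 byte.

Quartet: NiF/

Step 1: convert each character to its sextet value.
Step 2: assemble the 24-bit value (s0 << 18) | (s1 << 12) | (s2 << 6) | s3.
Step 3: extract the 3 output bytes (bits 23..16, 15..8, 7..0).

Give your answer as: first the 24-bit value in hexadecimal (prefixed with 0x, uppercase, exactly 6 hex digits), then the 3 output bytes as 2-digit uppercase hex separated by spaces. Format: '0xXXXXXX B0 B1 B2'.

Sextets: N=13, i=34, F=5, /=63
24-bit: (13<<18) | (34<<12) | (5<<6) | 63
      = 0x340000 | 0x022000 | 0x000140 | 0x00003F
      = 0x36217F
Bytes: (v>>16)&0xFF=36, (v>>8)&0xFF=21, v&0xFF=7F

Answer: 0x36217F 36 21 7F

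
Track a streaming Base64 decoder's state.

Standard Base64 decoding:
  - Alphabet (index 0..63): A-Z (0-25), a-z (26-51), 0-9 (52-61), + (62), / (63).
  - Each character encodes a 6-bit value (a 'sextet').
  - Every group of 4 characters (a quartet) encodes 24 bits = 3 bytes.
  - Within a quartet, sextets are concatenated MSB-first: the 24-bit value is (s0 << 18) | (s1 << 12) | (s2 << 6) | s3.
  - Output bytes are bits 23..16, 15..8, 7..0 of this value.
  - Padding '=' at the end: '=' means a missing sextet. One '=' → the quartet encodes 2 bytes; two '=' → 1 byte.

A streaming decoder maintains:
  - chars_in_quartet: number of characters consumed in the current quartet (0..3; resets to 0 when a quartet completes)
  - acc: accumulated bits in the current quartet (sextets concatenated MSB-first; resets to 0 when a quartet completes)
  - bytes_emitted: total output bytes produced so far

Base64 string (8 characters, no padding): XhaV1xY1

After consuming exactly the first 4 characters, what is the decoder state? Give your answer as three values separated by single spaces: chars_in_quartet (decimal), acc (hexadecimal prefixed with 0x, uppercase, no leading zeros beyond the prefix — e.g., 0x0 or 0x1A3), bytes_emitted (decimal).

Answer: 0 0x0 3

Derivation:
After char 0 ('X'=23): chars_in_quartet=1 acc=0x17 bytes_emitted=0
After char 1 ('h'=33): chars_in_quartet=2 acc=0x5E1 bytes_emitted=0
After char 2 ('a'=26): chars_in_quartet=3 acc=0x1785A bytes_emitted=0
After char 3 ('V'=21): chars_in_quartet=4 acc=0x5E1695 -> emit 5E 16 95, reset; bytes_emitted=3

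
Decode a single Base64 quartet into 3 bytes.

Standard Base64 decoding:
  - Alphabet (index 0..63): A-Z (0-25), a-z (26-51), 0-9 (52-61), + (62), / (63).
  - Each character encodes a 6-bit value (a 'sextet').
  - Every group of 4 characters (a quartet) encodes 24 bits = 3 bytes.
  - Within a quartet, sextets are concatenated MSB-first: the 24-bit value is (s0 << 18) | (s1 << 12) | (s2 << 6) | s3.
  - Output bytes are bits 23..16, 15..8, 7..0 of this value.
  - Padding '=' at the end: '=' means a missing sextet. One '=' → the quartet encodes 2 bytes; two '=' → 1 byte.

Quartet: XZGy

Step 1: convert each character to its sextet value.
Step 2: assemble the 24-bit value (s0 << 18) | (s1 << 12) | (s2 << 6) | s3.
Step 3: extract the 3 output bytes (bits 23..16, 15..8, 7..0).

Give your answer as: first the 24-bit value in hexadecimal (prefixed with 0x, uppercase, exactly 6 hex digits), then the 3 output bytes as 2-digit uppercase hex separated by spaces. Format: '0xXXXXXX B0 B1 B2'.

Sextets: X=23, Z=25, G=6, y=50
24-bit: (23<<18) | (25<<12) | (6<<6) | 50
      = 0x5C0000 | 0x019000 | 0x000180 | 0x000032
      = 0x5D91B2
Bytes: (v>>16)&0xFF=5D, (v>>8)&0xFF=91, v&0xFF=B2

Answer: 0x5D91B2 5D 91 B2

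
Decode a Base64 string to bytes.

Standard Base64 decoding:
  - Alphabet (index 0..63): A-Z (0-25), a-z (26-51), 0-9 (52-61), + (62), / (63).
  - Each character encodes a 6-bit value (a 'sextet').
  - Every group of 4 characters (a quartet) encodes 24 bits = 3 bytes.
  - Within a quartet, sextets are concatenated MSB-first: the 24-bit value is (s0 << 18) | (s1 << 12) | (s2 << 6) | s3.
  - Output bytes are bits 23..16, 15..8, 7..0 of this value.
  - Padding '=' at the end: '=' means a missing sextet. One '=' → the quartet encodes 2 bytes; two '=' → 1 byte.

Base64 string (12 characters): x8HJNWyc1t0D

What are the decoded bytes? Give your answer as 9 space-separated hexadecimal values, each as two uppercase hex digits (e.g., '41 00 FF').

Answer: C7 C1 C9 35 6C 9C D6 DD 03

Derivation:
After char 0 ('x'=49): chars_in_quartet=1 acc=0x31 bytes_emitted=0
After char 1 ('8'=60): chars_in_quartet=2 acc=0xC7C bytes_emitted=0
After char 2 ('H'=7): chars_in_quartet=3 acc=0x31F07 bytes_emitted=0
After char 3 ('J'=9): chars_in_quartet=4 acc=0xC7C1C9 -> emit C7 C1 C9, reset; bytes_emitted=3
After char 4 ('N'=13): chars_in_quartet=1 acc=0xD bytes_emitted=3
After char 5 ('W'=22): chars_in_quartet=2 acc=0x356 bytes_emitted=3
After char 6 ('y'=50): chars_in_quartet=3 acc=0xD5B2 bytes_emitted=3
After char 7 ('c'=28): chars_in_quartet=4 acc=0x356C9C -> emit 35 6C 9C, reset; bytes_emitted=6
After char 8 ('1'=53): chars_in_quartet=1 acc=0x35 bytes_emitted=6
After char 9 ('t'=45): chars_in_quartet=2 acc=0xD6D bytes_emitted=6
After char 10 ('0'=52): chars_in_quartet=3 acc=0x35B74 bytes_emitted=6
After char 11 ('D'=3): chars_in_quartet=4 acc=0xD6DD03 -> emit D6 DD 03, reset; bytes_emitted=9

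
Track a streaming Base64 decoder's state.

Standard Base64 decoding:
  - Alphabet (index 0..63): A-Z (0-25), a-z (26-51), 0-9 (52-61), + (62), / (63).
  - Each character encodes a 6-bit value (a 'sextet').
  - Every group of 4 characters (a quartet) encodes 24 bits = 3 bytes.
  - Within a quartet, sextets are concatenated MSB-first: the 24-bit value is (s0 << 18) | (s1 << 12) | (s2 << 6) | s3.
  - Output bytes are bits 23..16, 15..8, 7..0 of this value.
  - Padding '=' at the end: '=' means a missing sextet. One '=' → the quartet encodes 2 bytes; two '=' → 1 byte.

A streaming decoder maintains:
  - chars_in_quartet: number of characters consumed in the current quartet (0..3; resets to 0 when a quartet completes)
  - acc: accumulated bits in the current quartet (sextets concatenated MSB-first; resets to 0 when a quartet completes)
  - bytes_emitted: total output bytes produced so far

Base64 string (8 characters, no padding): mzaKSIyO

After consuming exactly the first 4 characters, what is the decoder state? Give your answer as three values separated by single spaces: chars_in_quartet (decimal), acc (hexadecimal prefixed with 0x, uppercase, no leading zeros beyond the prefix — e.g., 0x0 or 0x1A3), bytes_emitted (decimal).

After char 0 ('m'=38): chars_in_quartet=1 acc=0x26 bytes_emitted=0
After char 1 ('z'=51): chars_in_quartet=2 acc=0x9B3 bytes_emitted=0
After char 2 ('a'=26): chars_in_quartet=3 acc=0x26CDA bytes_emitted=0
After char 3 ('K'=10): chars_in_quartet=4 acc=0x9B368A -> emit 9B 36 8A, reset; bytes_emitted=3

Answer: 0 0x0 3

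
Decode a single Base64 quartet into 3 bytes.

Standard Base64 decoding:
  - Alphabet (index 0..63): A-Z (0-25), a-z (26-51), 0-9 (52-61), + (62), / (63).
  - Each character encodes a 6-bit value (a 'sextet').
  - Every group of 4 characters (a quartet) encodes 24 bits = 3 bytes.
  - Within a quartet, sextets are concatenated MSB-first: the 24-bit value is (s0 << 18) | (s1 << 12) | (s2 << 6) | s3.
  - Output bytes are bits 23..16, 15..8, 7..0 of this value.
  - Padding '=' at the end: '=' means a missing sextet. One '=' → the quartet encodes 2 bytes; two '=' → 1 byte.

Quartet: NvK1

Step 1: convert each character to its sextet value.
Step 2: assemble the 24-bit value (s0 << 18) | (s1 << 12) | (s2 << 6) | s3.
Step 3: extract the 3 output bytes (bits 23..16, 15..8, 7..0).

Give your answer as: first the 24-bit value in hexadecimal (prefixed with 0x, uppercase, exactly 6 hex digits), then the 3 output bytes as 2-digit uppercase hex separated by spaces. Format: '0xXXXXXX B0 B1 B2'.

Sextets: N=13, v=47, K=10, 1=53
24-bit: (13<<18) | (47<<12) | (10<<6) | 53
      = 0x340000 | 0x02F000 | 0x000280 | 0x000035
      = 0x36F2B5
Bytes: (v>>16)&0xFF=36, (v>>8)&0xFF=F2, v&0xFF=B5

Answer: 0x36F2B5 36 F2 B5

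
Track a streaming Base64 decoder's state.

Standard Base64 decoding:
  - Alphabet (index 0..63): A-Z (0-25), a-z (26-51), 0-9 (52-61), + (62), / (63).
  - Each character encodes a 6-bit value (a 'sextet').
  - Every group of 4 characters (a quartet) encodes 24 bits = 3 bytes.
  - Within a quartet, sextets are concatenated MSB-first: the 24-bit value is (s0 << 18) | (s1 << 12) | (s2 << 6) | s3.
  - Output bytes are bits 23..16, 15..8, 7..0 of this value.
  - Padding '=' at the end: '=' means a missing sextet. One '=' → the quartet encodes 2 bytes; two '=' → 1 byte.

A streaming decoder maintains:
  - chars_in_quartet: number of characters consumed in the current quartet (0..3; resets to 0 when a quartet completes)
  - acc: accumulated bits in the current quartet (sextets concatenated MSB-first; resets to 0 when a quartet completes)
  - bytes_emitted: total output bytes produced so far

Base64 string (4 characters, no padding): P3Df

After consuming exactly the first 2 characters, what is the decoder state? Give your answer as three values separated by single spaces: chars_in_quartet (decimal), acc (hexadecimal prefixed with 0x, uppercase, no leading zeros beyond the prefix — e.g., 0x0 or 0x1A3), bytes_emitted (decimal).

Answer: 2 0x3F7 0

Derivation:
After char 0 ('P'=15): chars_in_quartet=1 acc=0xF bytes_emitted=0
After char 1 ('3'=55): chars_in_quartet=2 acc=0x3F7 bytes_emitted=0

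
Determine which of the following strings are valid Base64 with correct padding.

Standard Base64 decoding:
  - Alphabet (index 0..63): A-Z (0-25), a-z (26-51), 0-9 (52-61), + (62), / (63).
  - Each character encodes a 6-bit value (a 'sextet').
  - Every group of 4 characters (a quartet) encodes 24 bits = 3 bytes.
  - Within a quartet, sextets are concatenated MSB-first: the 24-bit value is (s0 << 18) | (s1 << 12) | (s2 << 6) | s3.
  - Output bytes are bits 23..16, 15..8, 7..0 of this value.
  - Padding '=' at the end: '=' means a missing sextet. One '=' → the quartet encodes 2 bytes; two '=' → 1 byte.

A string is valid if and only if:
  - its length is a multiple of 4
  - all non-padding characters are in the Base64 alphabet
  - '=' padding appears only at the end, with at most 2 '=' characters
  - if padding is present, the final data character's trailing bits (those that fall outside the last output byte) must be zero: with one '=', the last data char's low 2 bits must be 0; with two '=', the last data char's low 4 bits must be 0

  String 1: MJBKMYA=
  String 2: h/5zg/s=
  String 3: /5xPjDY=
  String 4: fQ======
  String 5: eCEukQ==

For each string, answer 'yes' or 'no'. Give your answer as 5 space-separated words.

Answer: yes yes yes no yes

Derivation:
String 1: 'MJBKMYA=' → valid
String 2: 'h/5zg/s=' → valid
String 3: '/5xPjDY=' → valid
String 4: 'fQ======' → invalid (6 pad chars (max 2))
String 5: 'eCEukQ==' → valid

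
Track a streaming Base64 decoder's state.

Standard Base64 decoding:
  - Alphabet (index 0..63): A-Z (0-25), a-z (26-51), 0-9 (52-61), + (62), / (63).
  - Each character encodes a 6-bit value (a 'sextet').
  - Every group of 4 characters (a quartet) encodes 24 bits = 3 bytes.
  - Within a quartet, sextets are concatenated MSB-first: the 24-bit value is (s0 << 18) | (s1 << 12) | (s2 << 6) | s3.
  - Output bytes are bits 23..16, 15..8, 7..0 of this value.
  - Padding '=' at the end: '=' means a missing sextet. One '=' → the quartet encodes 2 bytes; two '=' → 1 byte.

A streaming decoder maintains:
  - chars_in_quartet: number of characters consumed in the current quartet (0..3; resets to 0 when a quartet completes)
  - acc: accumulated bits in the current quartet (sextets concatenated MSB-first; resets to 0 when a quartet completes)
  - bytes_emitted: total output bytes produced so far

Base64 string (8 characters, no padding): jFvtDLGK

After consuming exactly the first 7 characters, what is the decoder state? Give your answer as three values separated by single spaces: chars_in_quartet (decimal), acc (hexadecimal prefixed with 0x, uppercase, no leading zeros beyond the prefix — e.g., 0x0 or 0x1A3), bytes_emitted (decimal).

Answer: 3 0x32C6 3

Derivation:
After char 0 ('j'=35): chars_in_quartet=1 acc=0x23 bytes_emitted=0
After char 1 ('F'=5): chars_in_quartet=2 acc=0x8C5 bytes_emitted=0
After char 2 ('v'=47): chars_in_quartet=3 acc=0x2316F bytes_emitted=0
After char 3 ('t'=45): chars_in_quartet=4 acc=0x8C5BED -> emit 8C 5B ED, reset; bytes_emitted=3
After char 4 ('D'=3): chars_in_quartet=1 acc=0x3 bytes_emitted=3
After char 5 ('L'=11): chars_in_quartet=2 acc=0xCB bytes_emitted=3
After char 6 ('G'=6): chars_in_quartet=3 acc=0x32C6 bytes_emitted=3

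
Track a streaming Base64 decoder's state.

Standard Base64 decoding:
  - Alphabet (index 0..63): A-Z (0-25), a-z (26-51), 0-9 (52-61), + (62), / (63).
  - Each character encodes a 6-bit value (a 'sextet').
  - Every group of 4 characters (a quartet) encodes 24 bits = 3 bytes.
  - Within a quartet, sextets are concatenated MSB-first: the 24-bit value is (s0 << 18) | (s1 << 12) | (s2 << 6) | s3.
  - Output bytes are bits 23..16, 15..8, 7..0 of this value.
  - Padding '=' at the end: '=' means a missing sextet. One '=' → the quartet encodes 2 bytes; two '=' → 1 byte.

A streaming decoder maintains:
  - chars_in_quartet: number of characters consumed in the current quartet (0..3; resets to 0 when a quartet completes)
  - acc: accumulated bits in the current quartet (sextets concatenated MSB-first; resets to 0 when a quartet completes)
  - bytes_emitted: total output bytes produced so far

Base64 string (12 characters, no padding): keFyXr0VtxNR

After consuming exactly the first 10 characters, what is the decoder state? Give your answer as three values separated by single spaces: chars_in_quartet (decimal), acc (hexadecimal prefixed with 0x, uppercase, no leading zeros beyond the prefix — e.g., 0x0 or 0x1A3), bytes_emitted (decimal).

After char 0 ('k'=36): chars_in_quartet=1 acc=0x24 bytes_emitted=0
After char 1 ('e'=30): chars_in_quartet=2 acc=0x91E bytes_emitted=0
After char 2 ('F'=5): chars_in_quartet=3 acc=0x24785 bytes_emitted=0
After char 3 ('y'=50): chars_in_quartet=4 acc=0x91E172 -> emit 91 E1 72, reset; bytes_emitted=3
After char 4 ('X'=23): chars_in_quartet=1 acc=0x17 bytes_emitted=3
After char 5 ('r'=43): chars_in_quartet=2 acc=0x5EB bytes_emitted=3
After char 6 ('0'=52): chars_in_quartet=3 acc=0x17AF4 bytes_emitted=3
After char 7 ('V'=21): chars_in_quartet=4 acc=0x5EBD15 -> emit 5E BD 15, reset; bytes_emitted=6
After char 8 ('t'=45): chars_in_quartet=1 acc=0x2D bytes_emitted=6
After char 9 ('x'=49): chars_in_quartet=2 acc=0xB71 bytes_emitted=6

Answer: 2 0xB71 6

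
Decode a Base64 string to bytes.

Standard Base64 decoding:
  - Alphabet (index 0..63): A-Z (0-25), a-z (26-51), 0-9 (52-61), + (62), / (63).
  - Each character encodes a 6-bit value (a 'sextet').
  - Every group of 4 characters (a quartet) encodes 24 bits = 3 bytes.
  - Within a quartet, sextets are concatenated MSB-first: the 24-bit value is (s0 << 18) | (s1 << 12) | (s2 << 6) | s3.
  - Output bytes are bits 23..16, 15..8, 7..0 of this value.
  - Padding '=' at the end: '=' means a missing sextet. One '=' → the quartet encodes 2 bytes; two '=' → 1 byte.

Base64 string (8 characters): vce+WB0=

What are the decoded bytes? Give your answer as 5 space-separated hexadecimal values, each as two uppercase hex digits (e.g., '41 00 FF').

After char 0 ('v'=47): chars_in_quartet=1 acc=0x2F bytes_emitted=0
After char 1 ('c'=28): chars_in_quartet=2 acc=0xBDC bytes_emitted=0
After char 2 ('e'=30): chars_in_quartet=3 acc=0x2F71E bytes_emitted=0
After char 3 ('+'=62): chars_in_quartet=4 acc=0xBDC7BE -> emit BD C7 BE, reset; bytes_emitted=3
After char 4 ('W'=22): chars_in_quartet=1 acc=0x16 bytes_emitted=3
After char 5 ('B'=1): chars_in_quartet=2 acc=0x581 bytes_emitted=3
After char 6 ('0'=52): chars_in_quartet=3 acc=0x16074 bytes_emitted=3
Padding '=': partial quartet acc=0x16074 -> emit 58 1D; bytes_emitted=5

Answer: BD C7 BE 58 1D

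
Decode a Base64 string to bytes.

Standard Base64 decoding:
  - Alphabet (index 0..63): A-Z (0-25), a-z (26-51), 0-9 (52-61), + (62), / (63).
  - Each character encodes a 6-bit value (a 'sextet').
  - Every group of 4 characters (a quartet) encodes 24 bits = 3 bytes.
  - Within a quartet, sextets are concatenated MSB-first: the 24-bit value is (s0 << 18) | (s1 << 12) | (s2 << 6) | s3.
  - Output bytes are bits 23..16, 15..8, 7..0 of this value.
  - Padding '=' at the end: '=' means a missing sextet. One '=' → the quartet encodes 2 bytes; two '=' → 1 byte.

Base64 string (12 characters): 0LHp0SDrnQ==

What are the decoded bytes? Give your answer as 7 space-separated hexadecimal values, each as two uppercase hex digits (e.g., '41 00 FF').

Answer: D0 B1 E9 D1 20 EB 9D

Derivation:
After char 0 ('0'=52): chars_in_quartet=1 acc=0x34 bytes_emitted=0
After char 1 ('L'=11): chars_in_quartet=2 acc=0xD0B bytes_emitted=0
After char 2 ('H'=7): chars_in_quartet=3 acc=0x342C7 bytes_emitted=0
After char 3 ('p'=41): chars_in_quartet=4 acc=0xD0B1E9 -> emit D0 B1 E9, reset; bytes_emitted=3
After char 4 ('0'=52): chars_in_quartet=1 acc=0x34 bytes_emitted=3
After char 5 ('S'=18): chars_in_quartet=2 acc=0xD12 bytes_emitted=3
After char 6 ('D'=3): chars_in_quartet=3 acc=0x34483 bytes_emitted=3
After char 7 ('r'=43): chars_in_quartet=4 acc=0xD120EB -> emit D1 20 EB, reset; bytes_emitted=6
After char 8 ('n'=39): chars_in_quartet=1 acc=0x27 bytes_emitted=6
After char 9 ('Q'=16): chars_in_quartet=2 acc=0x9D0 bytes_emitted=6
Padding '==': partial quartet acc=0x9D0 -> emit 9D; bytes_emitted=7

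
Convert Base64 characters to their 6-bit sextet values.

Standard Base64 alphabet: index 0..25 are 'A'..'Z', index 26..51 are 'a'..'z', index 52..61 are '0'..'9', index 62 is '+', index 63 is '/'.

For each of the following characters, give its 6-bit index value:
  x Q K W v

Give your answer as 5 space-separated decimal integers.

'x': a..z range, 26 + ord('x') − ord('a') = 49
'Q': A..Z range, ord('Q') − ord('A') = 16
'K': A..Z range, ord('K') − ord('A') = 10
'W': A..Z range, ord('W') − ord('A') = 22
'v': a..z range, 26 + ord('v') − ord('a') = 47

Answer: 49 16 10 22 47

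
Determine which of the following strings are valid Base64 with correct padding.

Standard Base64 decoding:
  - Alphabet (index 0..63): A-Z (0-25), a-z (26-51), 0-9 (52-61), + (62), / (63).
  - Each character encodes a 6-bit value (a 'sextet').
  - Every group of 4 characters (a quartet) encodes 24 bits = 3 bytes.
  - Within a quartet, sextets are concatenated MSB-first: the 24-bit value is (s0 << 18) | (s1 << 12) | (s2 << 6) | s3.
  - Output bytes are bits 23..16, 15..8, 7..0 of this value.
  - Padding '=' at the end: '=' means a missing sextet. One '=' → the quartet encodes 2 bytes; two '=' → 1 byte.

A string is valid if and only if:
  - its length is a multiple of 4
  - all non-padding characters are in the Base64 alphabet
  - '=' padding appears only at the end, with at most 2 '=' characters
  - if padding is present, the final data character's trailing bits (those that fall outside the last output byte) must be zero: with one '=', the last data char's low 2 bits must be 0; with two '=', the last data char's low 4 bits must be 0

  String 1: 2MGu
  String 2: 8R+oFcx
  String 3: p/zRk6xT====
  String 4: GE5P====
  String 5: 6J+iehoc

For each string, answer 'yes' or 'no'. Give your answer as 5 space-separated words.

String 1: '2MGu' → valid
String 2: '8R+oFcx' → invalid (len=7 not mult of 4)
String 3: 'p/zRk6xT====' → invalid (4 pad chars (max 2))
String 4: 'GE5P====' → invalid (4 pad chars (max 2))
String 5: '6J+iehoc' → valid

Answer: yes no no no yes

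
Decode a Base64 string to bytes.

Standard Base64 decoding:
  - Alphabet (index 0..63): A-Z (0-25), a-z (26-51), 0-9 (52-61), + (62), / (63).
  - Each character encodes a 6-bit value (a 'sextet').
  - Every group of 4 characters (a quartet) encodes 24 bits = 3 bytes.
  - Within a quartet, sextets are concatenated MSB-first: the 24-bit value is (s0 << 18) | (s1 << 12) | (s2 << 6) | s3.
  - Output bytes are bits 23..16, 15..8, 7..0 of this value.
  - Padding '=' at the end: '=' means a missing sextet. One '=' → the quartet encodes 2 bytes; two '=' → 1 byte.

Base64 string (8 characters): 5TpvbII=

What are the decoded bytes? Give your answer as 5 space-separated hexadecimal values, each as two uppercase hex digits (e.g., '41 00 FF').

After char 0 ('5'=57): chars_in_quartet=1 acc=0x39 bytes_emitted=0
After char 1 ('T'=19): chars_in_quartet=2 acc=0xE53 bytes_emitted=0
After char 2 ('p'=41): chars_in_quartet=3 acc=0x394E9 bytes_emitted=0
After char 3 ('v'=47): chars_in_quartet=4 acc=0xE53A6F -> emit E5 3A 6F, reset; bytes_emitted=3
After char 4 ('b'=27): chars_in_quartet=1 acc=0x1B bytes_emitted=3
After char 5 ('I'=8): chars_in_quartet=2 acc=0x6C8 bytes_emitted=3
After char 6 ('I'=8): chars_in_quartet=3 acc=0x1B208 bytes_emitted=3
Padding '=': partial quartet acc=0x1B208 -> emit 6C 82; bytes_emitted=5

Answer: E5 3A 6F 6C 82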